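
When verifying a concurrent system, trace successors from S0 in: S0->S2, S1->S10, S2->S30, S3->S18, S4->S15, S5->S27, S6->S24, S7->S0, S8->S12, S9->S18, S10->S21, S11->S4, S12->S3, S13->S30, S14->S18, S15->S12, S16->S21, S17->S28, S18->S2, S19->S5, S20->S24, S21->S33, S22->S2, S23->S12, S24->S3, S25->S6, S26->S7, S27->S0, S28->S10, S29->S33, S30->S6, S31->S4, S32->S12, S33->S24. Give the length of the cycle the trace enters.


Trace from S0 until a state repeats:
  S0 -> S2 -> S30 -> S6 -> S24 -> S3 -> S18 -> S2
S2 first seen at step 1, revisited at step 7.
Cycle length = 7 - 1 = 6

6


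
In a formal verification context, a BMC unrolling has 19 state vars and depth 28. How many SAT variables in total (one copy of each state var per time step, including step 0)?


BMC unrolls to depth k, creating one copy of each state var for steps 0..k.
Step count = 28 + 1 = 29 (steps 0 through 28)
Vars per step = 19
Total = 19 * 29 = 551

551


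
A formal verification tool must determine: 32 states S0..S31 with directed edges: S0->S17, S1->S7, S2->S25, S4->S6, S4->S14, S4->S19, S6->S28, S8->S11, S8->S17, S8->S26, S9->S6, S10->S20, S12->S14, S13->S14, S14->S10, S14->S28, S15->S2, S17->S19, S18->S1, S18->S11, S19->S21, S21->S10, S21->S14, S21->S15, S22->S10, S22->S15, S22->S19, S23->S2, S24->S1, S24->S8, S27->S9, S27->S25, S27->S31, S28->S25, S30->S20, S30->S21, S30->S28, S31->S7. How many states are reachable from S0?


BFS from S0:
  layer 0: {S0}
  layer 1: {S17}
  layer 2: {S19}
  layer 3: {S21}
  layer 4: {S10, S14, S15}
  layer 5: {S2, S20, S28}
  layer 6: {S25}
Reachable set: {S0, S2, S10, S14, S15, S17, S19, S20, S21, S25, S28}
Count = 11

11


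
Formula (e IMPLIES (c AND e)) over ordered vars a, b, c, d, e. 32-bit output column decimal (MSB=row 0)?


Formula: (e IMPLIES (c AND e)) over a, b, c, d, e (32 rows)
Evaluate each row (bits = a,b,c,d,e, MSB first):
  row 0 [00000]: (0 IMPLIES (0 AND 0)) -> 1
  row 1 [00001]: (1 IMPLIES (0 AND 1)) -> 0
  row 2 [00010]: (0 IMPLIES (0 AND 0)) -> 1
  row 3 [00011]: (1 IMPLIES (0 AND 1)) -> 0
  row 4 [00100]: (0 IMPLIES (1 AND 0)) -> 1
  row 5 [00101]: (1 IMPLIES (1 AND 1)) -> 1
  row 6 [00110]: (0 IMPLIES (1 AND 0)) -> 1
  row 7 [00111]: (1 IMPLIES (1 AND 1)) -> 1
  row 8 [01000]: (0 IMPLIES (0 AND 0)) -> 1
  row 9 [01001]: (1 IMPLIES (0 AND 1)) -> 0
  row 10 [01010]: (0 IMPLIES (0 AND 0)) -> 1
  row 11 [01011]: (1 IMPLIES (0 AND 1)) -> 0
  row 12 [01100]: (0 IMPLIES (1 AND 0)) -> 1
  row 13 [01101]: (1 IMPLIES (1 AND 1)) -> 1
  row 14 [01110]: (0 IMPLIES (1 AND 0)) -> 1
  row 15 [01111]: (1 IMPLIES (1 AND 1)) -> 1
  row 16 [10000]: (0 IMPLIES (0 AND 0)) -> 1
  row 17 [10001]: (1 IMPLIES (0 AND 1)) -> 0
  row 18 [10010]: (0 IMPLIES (0 AND 0)) -> 1
  row 19 [10011]: (1 IMPLIES (0 AND 1)) -> 0
  row 20 [10100]: (0 IMPLIES (1 AND 0)) -> 1
  row 21 [10101]: (1 IMPLIES (1 AND 1)) -> 1
  row 22 [10110]: (0 IMPLIES (1 AND 0)) -> 1
  row 23 [10111]: (1 IMPLIES (1 AND 1)) -> 1
  row 24 [11000]: (0 IMPLIES (0 AND 0)) -> 1
  row 25 [11001]: (1 IMPLIES (0 AND 1)) -> 0
  row 26 [11010]: (0 IMPLIES (0 AND 0)) -> 1
  row 27 [11011]: (1 IMPLIES (0 AND 1)) -> 0
  row 28 [11100]: (0 IMPLIES (1 AND 0)) -> 1
  row 29 [11101]: (1 IMPLIES (1 AND 1)) -> 1
  row 30 [11110]: (0 IMPLIES (1 AND 0)) -> 1
  row 31 [11111]: (1 IMPLIES (1 AND 1)) -> 1
Full result column, 4 rows per line (a,b,c fixed per line; d,e runs 00..11 left to right):
  rows 0-3 [a,b,c=000]: 1010  = hex A
  rows 4-7 [a,b,c=001]: 1111  = hex F
  rows 8-11 [a,b,c=010]: 1010  = hex A
  rows 12-15 [a,b,c=011]: 1111  = hex F
  rows 16-19 [a,b,c=100]: 1010  = hex A
  rows 20-23 [a,b,c=101]: 1111  = hex F
  rows 24-27 [a,b,c=110]: 1010  = hex A
  rows 28-31 [a,b,c=111]: 1111  = hex F
Output column (row 0 .. row 31) = 10101111101011111010111110101111
Output column grouped in 4s = 1010 1111 1010 1111 1010 1111 1010 1111 = 0xAFAFAFAF
Convert to decimal digit by digit (value = value*16 + digit):
  A -> 10
  10*16 + 15 (F) = 175
  175*16 + 10 (A) = 2810
  2810*16 + 15 (F) = 44975
  44975*16 + 10 (A) = 719610
  719610*16 + 15 (F) = 11513775
  11513775*16 + 10 (A) = 184220410
  184220410*16 + 15 (F) = 2947526575
Decimal = 2947526575

2947526575


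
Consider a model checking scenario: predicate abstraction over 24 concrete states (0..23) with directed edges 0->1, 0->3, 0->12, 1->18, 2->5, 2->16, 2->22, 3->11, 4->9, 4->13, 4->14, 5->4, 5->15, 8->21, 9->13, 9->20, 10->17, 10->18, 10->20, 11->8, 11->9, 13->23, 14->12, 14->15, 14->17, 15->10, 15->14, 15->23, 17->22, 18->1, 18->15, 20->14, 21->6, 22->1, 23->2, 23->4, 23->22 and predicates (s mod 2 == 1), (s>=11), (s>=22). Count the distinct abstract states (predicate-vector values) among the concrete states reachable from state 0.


BFS from 0:
Concrete reachable: {0, 1, 2, 3, 4, 5, 6, 8, 9, 10, 11, 12, 13, 14, 15, 16, 17, 18, 20, 21, 22, 23}
Abstract via predicates (s mod 2 == 1), (s>=11), (s>=22):
  (0,0,0) <- {0, 2, 4, 6, 8, 10}
  (0,1,0) <- {12, 14, 16, 18, 20}
  (0,1,1) <- {22}
  (1,0,0) <- {1, 3, 5, 9}
  (1,1,0) <- {11, 13, 15, 17, 21}
  (1,1,1) <- {23}
Distinct abstract states = 6

6


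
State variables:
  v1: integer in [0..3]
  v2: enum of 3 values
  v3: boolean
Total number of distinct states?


State space = product of domain sizes of all variables.
Domain sizes:
  v1 (integer in [0..3]): 4
  v2 (enum of 3 values): 3
  v3 (boolean): 2
Product = 4 * 3 * 2 = 24

24


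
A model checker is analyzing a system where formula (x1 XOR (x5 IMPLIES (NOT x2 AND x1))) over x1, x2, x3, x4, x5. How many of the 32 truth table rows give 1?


Formula: (x1 XOR (x5 IMPLIES (NOT x2 AND x1))) over 5 vars (32 rows)
Evaluate each row (x1, x2, x3, x4, x5 as bits, MSB first):
  row 0 [00000]: (0 XOR (0 IMPLIES (NOT 0 AND 0))) -> 1
  row 1 [00001]: (0 XOR (1 IMPLIES (NOT 0 AND 0))) -> 0
  row 2 [00010]: (0 XOR (0 IMPLIES (NOT 0 AND 0))) -> 1
  row 3 [00011]: (0 XOR (1 IMPLIES (NOT 0 AND 0))) -> 0
  row 4 [00100]: (0 XOR (0 IMPLIES (NOT 0 AND 0))) -> 1
  row 5 [00101]: (0 XOR (1 IMPLIES (NOT 0 AND 0))) -> 0
  row 6 [00110]: (0 XOR (0 IMPLIES (NOT 0 AND 0))) -> 1
  row 7 [00111]: (0 XOR (1 IMPLIES (NOT 0 AND 0))) -> 0
  row 8 [01000]: (0 XOR (0 IMPLIES (NOT 1 AND 0))) -> 1
  row 9 [01001]: (0 XOR (1 IMPLIES (NOT 1 AND 0))) -> 0
  row 10 [01010]: (0 XOR (0 IMPLIES (NOT 1 AND 0))) -> 1
  row 11 [01011]: (0 XOR (1 IMPLIES (NOT 1 AND 0))) -> 0
  row 12 [01100]: (0 XOR (0 IMPLIES (NOT 1 AND 0))) -> 1
  row 13 [01101]: (0 XOR (1 IMPLIES (NOT 1 AND 0))) -> 0
  row 14 [01110]: (0 XOR (0 IMPLIES (NOT 1 AND 0))) -> 1
  row 15 [01111]: (0 XOR (1 IMPLIES (NOT 1 AND 0))) -> 0
  row 16 [10000]: (1 XOR (0 IMPLIES (NOT 0 AND 1))) -> 0
  row 17 [10001]: (1 XOR (1 IMPLIES (NOT 0 AND 1))) -> 0
  row 18 [10010]: (1 XOR (0 IMPLIES (NOT 0 AND 1))) -> 0
  row 19 [10011]: (1 XOR (1 IMPLIES (NOT 0 AND 1))) -> 0
  row 20 [10100]: (1 XOR (0 IMPLIES (NOT 0 AND 1))) -> 0
  row 21 [10101]: (1 XOR (1 IMPLIES (NOT 0 AND 1))) -> 0
  row 22 [10110]: (1 XOR (0 IMPLIES (NOT 0 AND 1))) -> 0
  row 23 [10111]: (1 XOR (1 IMPLIES (NOT 0 AND 1))) -> 0
  row 24 [11000]: (1 XOR (0 IMPLIES (NOT 1 AND 1))) -> 0
  row 25 [11001]: (1 XOR (1 IMPLIES (NOT 1 AND 1))) -> 1
  row 26 [11010]: (1 XOR (0 IMPLIES (NOT 1 AND 1))) -> 0
  row 27 [11011]: (1 XOR (1 IMPLIES (NOT 1 AND 1))) -> 1
  row 28 [11100]: (1 XOR (0 IMPLIES (NOT 1 AND 1))) -> 0
  row 29 [11101]: (1 XOR (1 IMPLIES (NOT 1 AND 1))) -> 1
  row 30 [11110]: (1 XOR (0 IMPLIES (NOT 1 AND 1))) -> 0
  row 31 [11111]: (1 XOR (1 IMPLIES (NOT 1 AND 1))) -> 1
Full result column, 8 rows per line (x1,x2 fixed per line; x3,x4,x5 runs 000..111 left to right):
  rows 0-7 [x1,x2=00]: 10101010  (ones: 4)
  rows 8-15 [x1,x2=01]: 10101010  (ones: 4)
  rows 16-23 [x1,x2=10]: 00000000  (ones: 0)
  rows 24-31 [x1,x2=11]: 01010101  (ones: 4)
Count of 1-rows = 4+4+0+4 = 12

12


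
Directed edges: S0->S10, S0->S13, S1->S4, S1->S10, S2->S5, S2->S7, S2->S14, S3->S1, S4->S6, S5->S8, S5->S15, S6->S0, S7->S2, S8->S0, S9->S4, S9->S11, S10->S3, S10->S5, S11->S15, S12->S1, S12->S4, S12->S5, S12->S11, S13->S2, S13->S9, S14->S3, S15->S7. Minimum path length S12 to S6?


BFS layer-by-layer from S12:
  dist 0: {S12}
  dist 1: {S1, S4, S5, S11}
  dist 2: {S6, S8, S10, S15}
  -> S6 reached at distance 2
Shortest path length = 2

2


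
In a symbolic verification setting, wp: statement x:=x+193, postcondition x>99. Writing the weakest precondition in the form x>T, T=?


Formula: wp(x:=E, P) = P[E/x] (substitute E for x in postcondition)
Step 1: Postcondition: x>99
Step 2: Substitute x+193 for x: x+193>99
Step 3: Solve for x: x > 99-193 = -94

-94


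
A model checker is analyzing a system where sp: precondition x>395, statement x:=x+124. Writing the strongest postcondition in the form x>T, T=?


Formula: sp(P, x:=E) = exists old_x. (x = E[old_x/x]) AND P[old_x/x] (old_x is the value of x before the assignment; eliminate old_x by solving x = E[old_x/x] for old_x)
Step 1: Precondition P: x>395, i.e. old_x > 395
Step 2: Assignment gives x = old_x + 124, so old_x = x - 124
Step 3: Substitute into P: x - 124 > 395
Step 4: Simplify: x > 395+124 = 519

519


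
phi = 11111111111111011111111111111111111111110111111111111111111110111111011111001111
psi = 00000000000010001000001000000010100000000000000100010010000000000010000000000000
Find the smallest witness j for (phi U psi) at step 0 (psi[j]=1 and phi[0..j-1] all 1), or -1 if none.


(phi U psi) at 0: need smallest j with psi[j]=1 and phi[i]=1 for all i in [0,j).
Scan from step 0:
  step 0: phi=1, psi=0 -> continue
  step 1: phi=1, psi=0 -> continue
  step 2: phi=1, psi=0 -> continue
  step 3: phi=1, psi=0 -> continue
  step 12: psi=1 and phi held for [0,12) -> witness found
Witness step = 12

12


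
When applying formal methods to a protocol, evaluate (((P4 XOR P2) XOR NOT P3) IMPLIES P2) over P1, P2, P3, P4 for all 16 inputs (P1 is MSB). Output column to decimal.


Formula: (((P4 XOR P2) XOR NOT P3) IMPLIES P2) over P1, P2, P3, P4 (16 rows)
Evaluate each row (bits = P1,P2,P3,P4, MSB first):
  row 0 [0000]: (((0 XOR 0) XOR NOT 0) IMPLIES 0) -> 0
  row 1 [0001]: (((1 XOR 0) XOR NOT 0) IMPLIES 0) -> 1
  row 2 [0010]: (((0 XOR 0) XOR NOT 1) IMPLIES 0) -> 1
  row 3 [0011]: (((1 XOR 0) XOR NOT 1) IMPLIES 0) -> 0
  row 4 [0100]: (((0 XOR 1) XOR NOT 0) IMPLIES 1) -> 1
  row 5 [0101]: (((1 XOR 1) XOR NOT 0) IMPLIES 1) -> 1
  row 6 [0110]: (((0 XOR 1) XOR NOT 1) IMPLIES 1) -> 1
  row 7 [0111]: (((1 XOR 1) XOR NOT 1) IMPLIES 1) -> 1
  row 8 [1000]: (((0 XOR 0) XOR NOT 0) IMPLIES 0) -> 0
  row 9 [1001]: (((1 XOR 0) XOR NOT 0) IMPLIES 0) -> 1
  row 10 [1010]: (((0 XOR 0) XOR NOT 1) IMPLIES 0) -> 1
  row 11 [1011]: (((1 XOR 0) XOR NOT 1) IMPLIES 0) -> 0
  row 12 [1100]: (((0 XOR 1) XOR NOT 0) IMPLIES 1) -> 1
  row 13 [1101]: (((1 XOR 1) XOR NOT 0) IMPLIES 1) -> 1
  row 14 [1110]: (((0 XOR 1) XOR NOT 1) IMPLIES 1) -> 1
  row 15 [1111]: (((1 XOR 1) XOR NOT 1) IMPLIES 1) -> 1
Full result column, 4 rows per line (P1,P2 fixed per line; P3,P4 runs 00..11 left to right):
  rows 0-3 [P1,P2=00]: 0110  = hex 6
  rows 4-7 [P1,P2=01]: 1111  = hex F
  rows 8-11 [P1,P2=10]: 0110  = hex 6
  rows 12-15 [P1,P2=11]: 1111  = hex F
Output column (row 0 .. row 15) = 0110111101101111
Output column grouped in 4s = 0110 1111 0110 1111 = 0x6F6F
Convert to decimal digit by digit (value = value*16 + digit):
  6 -> 6
  6*16 + 15 (F) = 111
  111*16 + 6 = 1782
  1782*16 + 15 (F) = 28527
Decimal = 28527

28527


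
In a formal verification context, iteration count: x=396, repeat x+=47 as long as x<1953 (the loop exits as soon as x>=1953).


Step 1: x goes from 396 toward 1953 by 47; the body runs while x<1953, so iterations = ceil((bound-start)/step)
Step 2: Distance=1557
Step 3: ceil(1557/47)=34

34


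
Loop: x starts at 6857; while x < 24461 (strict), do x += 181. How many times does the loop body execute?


Step 1: x goes from 6857 toward 24461 by 181; the body runs while x<24461, so iterations = ceil((bound-start)/step)
Step 2: Distance=17604
Step 3: ceil(17604/181)=98

98


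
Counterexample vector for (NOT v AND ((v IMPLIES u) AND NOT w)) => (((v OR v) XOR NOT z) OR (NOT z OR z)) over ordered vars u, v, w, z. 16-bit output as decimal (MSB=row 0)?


F1 = (NOT v AND ((v IMPLIES u) AND NOT w))
F2 = (((v OR v) XOR NOT z) OR (NOT z OR z))
Counterexample to F1=>F2 is where F1=1 and F2=0.
Evaluate each row (bits = u,v,w,z, MSB first):
  row 0 [0000]: F1=1 F2=1 -> F1&~F2 -> 0
  row 1 [0001]: F1=1 F2=1 -> F1&~F2 -> 0
  row 2 [0010]: F1=0 F2=1 -> F1&~F2 -> 0
  row 3 [0011]: F1=0 F2=1 -> F1&~F2 -> 0
  row 4 [0100]: F1=0 F2=1 -> F1&~F2 -> 0
  row 5 [0101]: F1=0 F2=1 -> F1&~F2 -> 0
  row 6 [0110]: F1=0 F2=1 -> F1&~F2 -> 0
  row 7 [0111]: F1=0 F2=1 -> F1&~F2 -> 0
  row 8 [1000]: F1=1 F2=1 -> F1&~F2 -> 0
  row 9 [1001]: F1=1 F2=1 -> F1&~F2 -> 0
  row 10 [1010]: F1=0 F2=1 -> F1&~F2 -> 0
  row 11 [1011]: F1=0 F2=1 -> F1&~F2 -> 0
  row 12 [1100]: F1=0 F2=1 -> F1&~F2 -> 0
  row 13 [1101]: F1=0 F2=1 -> F1&~F2 -> 0
  row 14 [1110]: F1=0 F2=1 -> F1&~F2 -> 0
  row 15 [1111]: F1=0 F2=1 -> F1&~F2 -> 0
Full result column, 4 rows per line (u,v fixed per line; w,z runs 00..11 left to right):
  rows 0-3 [u,v=00]: 0000  = hex 0
  rows 4-7 [u,v=01]: 0000  = hex 0
  rows 8-11 [u,v=10]: 0000  = hex 0
  rows 12-15 [u,v=11]: 0000  = hex 0
Counterexample vector (row 0 .. row 15) = 0000000000000000
Output column grouped in 4s = 0000 0000 0000 0000 = 0x0000
Convert to decimal digit by digit (value = value*16 + digit):
  0 -> 0
  0*16 + 0 = 0
  0*16 + 0 = 0
  0*16 + 0 = 0
Decimal = 0

0


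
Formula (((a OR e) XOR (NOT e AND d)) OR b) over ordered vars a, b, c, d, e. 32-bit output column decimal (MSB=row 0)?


Formula: (((a OR e) XOR (NOT e AND d)) OR b) over a, b, c, d, e (32 rows)
Evaluate each row (bits = a,b,c,d,e, MSB first):
  row 0 [00000]: (((0 OR 0) XOR (NOT 0 AND 0)) OR 0) -> 0
  row 1 [00001]: (((0 OR 1) XOR (NOT 1 AND 0)) OR 0) -> 1
  row 2 [00010]: (((0 OR 0) XOR (NOT 0 AND 1)) OR 0) -> 1
  row 3 [00011]: (((0 OR 1) XOR (NOT 1 AND 1)) OR 0) -> 1
  row 4 [00100]: (((0 OR 0) XOR (NOT 0 AND 0)) OR 0) -> 0
  row 5 [00101]: (((0 OR 1) XOR (NOT 1 AND 0)) OR 0) -> 1
  row 6 [00110]: (((0 OR 0) XOR (NOT 0 AND 1)) OR 0) -> 1
  row 7 [00111]: (((0 OR 1) XOR (NOT 1 AND 1)) OR 0) -> 1
  row 8 [01000]: (((0 OR 0) XOR (NOT 0 AND 0)) OR 1) -> 1
  row 9 [01001]: (((0 OR 1) XOR (NOT 1 AND 0)) OR 1) -> 1
  row 10 [01010]: (((0 OR 0) XOR (NOT 0 AND 1)) OR 1) -> 1
  row 11 [01011]: (((0 OR 1) XOR (NOT 1 AND 1)) OR 1) -> 1
  row 12 [01100]: (((0 OR 0) XOR (NOT 0 AND 0)) OR 1) -> 1
  row 13 [01101]: (((0 OR 1) XOR (NOT 1 AND 0)) OR 1) -> 1
  row 14 [01110]: (((0 OR 0) XOR (NOT 0 AND 1)) OR 1) -> 1
  row 15 [01111]: (((0 OR 1) XOR (NOT 1 AND 1)) OR 1) -> 1
  row 16 [10000]: (((1 OR 0) XOR (NOT 0 AND 0)) OR 0) -> 1
  row 17 [10001]: (((1 OR 1) XOR (NOT 1 AND 0)) OR 0) -> 1
  row 18 [10010]: (((1 OR 0) XOR (NOT 0 AND 1)) OR 0) -> 0
  row 19 [10011]: (((1 OR 1) XOR (NOT 1 AND 1)) OR 0) -> 1
  row 20 [10100]: (((1 OR 0) XOR (NOT 0 AND 0)) OR 0) -> 1
  row 21 [10101]: (((1 OR 1) XOR (NOT 1 AND 0)) OR 0) -> 1
  row 22 [10110]: (((1 OR 0) XOR (NOT 0 AND 1)) OR 0) -> 0
  row 23 [10111]: (((1 OR 1) XOR (NOT 1 AND 1)) OR 0) -> 1
  row 24 [11000]: (((1 OR 0) XOR (NOT 0 AND 0)) OR 1) -> 1
  row 25 [11001]: (((1 OR 1) XOR (NOT 1 AND 0)) OR 1) -> 1
  row 26 [11010]: (((1 OR 0) XOR (NOT 0 AND 1)) OR 1) -> 1
  row 27 [11011]: (((1 OR 1) XOR (NOT 1 AND 1)) OR 1) -> 1
  row 28 [11100]: (((1 OR 0) XOR (NOT 0 AND 0)) OR 1) -> 1
  row 29 [11101]: (((1 OR 1) XOR (NOT 1 AND 0)) OR 1) -> 1
  row 30 [11110]: (((1 OR 0) XOR (NOT 0 AND 1)) OR 1) -> 1
  row 31 [11111]: (((1 OR 1) XOR (NOT 1 AND 1)) OR 1) -> 1
Full result column, 4 rows per line (a,b,c fixed per line; d,e runs 00..11 left to right):
  rows 0-3 [a,b,c=000]: 0111  = hex 7
  rows 4-7 [a,b,c=001]: 0111  = hex 7
  rows 8-11 [a,b,c=010]: 1111  = hex F
  rows 12-15 [a,b,c=011]: 1111  = hex F
  rows 16-19 [a,b,c=100]: 1101  = hex D
  rows 20-23 [a,b,c=101]: 1101  = hex D
  rows 24-27 [a,b,c=110]: 1111  = hex F
  rows 28-31 [a,b,c=111]: 1111  = hex F
Output column (row 0 .. row 31) = 01110111111111111101110111111111
Output column grouped in 4s = 0111 0111 1111 1111 1101 1101 1111 1111 = 0x77FFDDFF
Convert to decimal digit by digit (value = value*16 + digit):
  7 -> 7
  7*16 + 7 = 119
  119*16 + 15 (F) = 1919
  1919*16 + 15 (F) = 30719
  30719*16 + 13 (D) = 491517
  491517*16 + 13 (D) = 7864285
  7864285*16 + 15 (F) = 125828575
  125828575*16 + 15 (F) = 2013257215
Decimal = 2013257215

2013257215


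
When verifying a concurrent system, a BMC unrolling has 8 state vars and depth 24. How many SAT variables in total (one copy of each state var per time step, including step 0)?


BMC unrolls to depth k, creating one copy of each state var for steps 0..k.
Step count = 24 + 1 = 25 (steps 0 through 24)
Vars per step = 8
Total = 8 * 25 = 200

200


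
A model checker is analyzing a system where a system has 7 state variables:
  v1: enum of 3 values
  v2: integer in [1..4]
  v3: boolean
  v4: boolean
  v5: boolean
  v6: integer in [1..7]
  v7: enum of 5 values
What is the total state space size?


State space = product of domain sizes of all variables.
Domain sizes:
  v1 (enum of 3 values): 3
  v2 (integer in [1..4]): 4
  v3 (boolean): 2
  v4 (boolean): 2
  v5 (boolean): 2
  v6 (integer in [1..7]): 7
  v7 (enum of 5 values): 5
Product = 3 * 4 * 2 * 2 * 2 * 7 * 5 = 3360

3360


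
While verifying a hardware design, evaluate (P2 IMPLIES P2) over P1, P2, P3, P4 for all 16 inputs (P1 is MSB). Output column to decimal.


Formula: (P2 IMPLIES P2) over P1, P2, P3, P4 (16 rows)
Evaluate each row (bits = P1,P2,P3,P4, MSB first):
  row 0 [0000]: (0 IMPLIES 0) -> 1
  row 1 [0001]: (0 IMPLIES 0) -> 1
  row 2 [0010]: (0 IMPLIES 0) -> 1
  row 3 [0011]: (0 IMPLIES 0) -> 1
  row 4 [0100]: (1 IMPLIES 1) -> 1
  row 5 [0101]: (1 IMPLIES 1) -> 1
  row 6 [0110]: (1 IMPLIES 1) -> 1
  row 7 [0111]: (1 IMPLIES 1) -> 1
  row 8 [1000]: (0 IMPLIES 0) -> 1
  row 9 [1001]: (0 IMPLIES 0) -> 1
  row 10 [1010]: (0 IMPLIES 0) -> 1
  row 11 [1011]: (0 IMPLIES 0) -> 1
  row 12 [1100]: (1 IMPLIES 1) -> 1
  row 13 [1101]: (1 IMPLIES 1) -> 1
  row 14 [1110]: (1 IMPLIES 1) -> 1
  row 15 [1111]: (1 IMPLIES 1) -> 1
Full result column, 4 rows per line (P1,P2 fixed per line; P3,P4 runs 00..11 left to right):
  rows 0-3 [P1,P2=00]: 1111  = hex F
  rows 4-7 [P1,P2=01]: 1111  = hex F
  rows 8-11 [P1,P2=10]: 1111  = hex F
  rows 12-15 [P1,P2=11]: 1111  = hex F
Output column (row 0 .. row 15) = 1111111111111111
Output column grouped in 4s = 1111 1111 1111 1111 = 0xFFFF
Convert to decimal digit by digit (value = value*16 + digit):
  F -> 15
  15*16 + 15 (F) = 255
  255*16 + 15 (F) = 4095
  4095*16 + 15 (F) = 65535
Decimal = 65535

65535


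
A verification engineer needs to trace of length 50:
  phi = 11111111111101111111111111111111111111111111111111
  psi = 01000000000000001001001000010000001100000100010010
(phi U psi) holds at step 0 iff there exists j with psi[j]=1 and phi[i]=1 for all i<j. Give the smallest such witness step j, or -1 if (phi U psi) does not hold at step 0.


(phi U psi) at 0: need smallest j with psi[j]=1 and phi[i]=1 for all i in [0,j).
Scan from step 0:
  step 0: phi=1, psi=0 -> continue
  step 1: psi=1 and phi held for [0,1) -> witness found
Witness step = 1

1


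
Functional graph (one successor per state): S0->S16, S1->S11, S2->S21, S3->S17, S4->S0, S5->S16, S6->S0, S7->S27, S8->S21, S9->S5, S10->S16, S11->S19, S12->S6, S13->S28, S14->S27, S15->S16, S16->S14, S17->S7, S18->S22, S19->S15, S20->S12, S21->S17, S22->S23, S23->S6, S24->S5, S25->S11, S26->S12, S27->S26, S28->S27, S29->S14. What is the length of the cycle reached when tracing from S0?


Trace from S0 until a state repeats:
  S0 -> S16 -> S14 -> S27 -> S26 -> S12 -> S6 -> S0
S0 first seen at step 0, revisited at step 7.
Cycle length = 7 - 0 = 7

7


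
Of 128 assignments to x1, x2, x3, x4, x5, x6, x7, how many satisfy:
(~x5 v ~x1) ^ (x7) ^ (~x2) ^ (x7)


CNF with 4 clauses over 7 vars (128 assignments).
An assignment satisfies CNF iff every clause has >=1 true literal.
Check each row (bits = x1,x2,x3,x4,x5,x6,x7; clause T/F shown):
  row 0 [0000000]: clauses=TFTF -> 0
  row 1 [0000001]: clauses=TTTT -> 1
  row 2 [0000010]: clauses=TFTF -> 0
  row 3 [0000011]: clauses=TTTT -> 1
  row 4 [0000100]: clauses=TFTF -> 0
  (every remaining row is evaluated the same way; all 128 results are listed next)
Full result column, 8 rows per line (x1,x2,x3,x4 fixed per line; x5,x6,x7 runs 000..111 left to right):
  rows 0-7 [x1,x2,x3,x4=0000]: 01010101  (ones: 4)
  rows 8-15 [x1,x2,x3,x4=0001]: 01010101  (ones: 4)
  rows 16-23 [x1,x2,x3,x4=0010]: 01010101  (ones: 4)
  rows 24-31 [x1,x2,x3,x4=0011]: 01010101  (ones: 4)
  rows 32-39 [x1,x2,x3,x4=0100]: 00000000  (ones: 0)
  rows 40-47 [x1,x2,x3,x4=0101]: 00000000  (ones: 0)
  rows 48-55 [x1,x2,x3,x4=0110]: 00000000  (ones: 0)
  rows 56-63 [x1,x2,x3,x4=0111]: 00000000  (ones: 0)
  rows 64-71 [x1,x2,x3,x4=1000]: 01010000  (ones: 2)
  rows 72-79 [x1,x2,x3,x4=1001]: 01010000  (ones: 2)
  rows 80-87 [x1,x2,x3,x4=1010]: 01010000  (ones: 2)
  rows 88-95 [x1,x2,x3,x4=1011]: 01010000  (ones: 2)
  rows 96-103 [x1,x2,x3,x4=1100]: 00000000  (ones: 0)
  rows 104-111 [x1,x2,x3,x4=1101]: 00000000  (ones: 0)
  rows 112-119 [x1,x2,x3,x4=1110]: 00000000  (ones: 0)
  rows 120-127 [x1,x2,x3,x4=1111]: 00000000  (ones: 0)
Satisfying assignments = 4+4+4+4+0+0+0+0+2+2+2+2+0+0+0+0 = 24

24


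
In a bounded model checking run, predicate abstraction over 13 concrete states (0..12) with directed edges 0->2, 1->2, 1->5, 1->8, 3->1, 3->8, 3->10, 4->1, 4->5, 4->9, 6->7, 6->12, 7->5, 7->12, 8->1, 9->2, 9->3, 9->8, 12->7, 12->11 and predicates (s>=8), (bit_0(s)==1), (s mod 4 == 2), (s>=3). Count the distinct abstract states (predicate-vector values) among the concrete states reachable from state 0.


BFS from 0:
Concrete reachable: {0, 2}
Abstract via predicates (s>=8), (bit_0(s)==1), (s mod 4 == 2), (s>=3):
  (0,0,0,0) <- {0}
  (0,0,1,0) <- {2}
Distinct abstract states = 2

2


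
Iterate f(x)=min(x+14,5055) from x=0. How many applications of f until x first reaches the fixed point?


Step 1: x=0, cap=5055, increment=14
Step 2: x grows by 14 each step until capped at 5055; fixed point is x=5055
Step 3: iterations = ceil(5055/14) = 362

362


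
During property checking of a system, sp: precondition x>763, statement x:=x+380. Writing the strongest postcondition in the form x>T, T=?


Formula: sp(P, x:=E) = exists old_x. (x = E[old_x/x]) AND P[old_x/x] (old_x is the value of x before the assignment; eliminate old_x by solving x = E[old_x/x] for old_x)
Step 1: Precondition P: x>763, i.e. old_x > 763
Step 2: Assignment gives x = old_x + 380, so old_x = x - 380
Step 3: Substitute into P: x - 380 > 763
Step 4: Simplify: x > 763+380 = 1143

1143


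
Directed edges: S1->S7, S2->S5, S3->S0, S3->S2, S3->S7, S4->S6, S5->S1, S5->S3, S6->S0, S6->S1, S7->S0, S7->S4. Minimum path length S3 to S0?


BFS layer-by-layer from S3:
  dist 0: {S3}
  dist 1: {S0, S2, S7}
  -> S0 reached at distance 1
Shortest path length = 1

1


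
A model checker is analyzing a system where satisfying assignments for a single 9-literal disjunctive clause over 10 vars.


Step 1: Total=2^10=1024
Step 2: Unsat when all 9 false: 2^1=2
Step 3: Sat=1024-2=1022

1022


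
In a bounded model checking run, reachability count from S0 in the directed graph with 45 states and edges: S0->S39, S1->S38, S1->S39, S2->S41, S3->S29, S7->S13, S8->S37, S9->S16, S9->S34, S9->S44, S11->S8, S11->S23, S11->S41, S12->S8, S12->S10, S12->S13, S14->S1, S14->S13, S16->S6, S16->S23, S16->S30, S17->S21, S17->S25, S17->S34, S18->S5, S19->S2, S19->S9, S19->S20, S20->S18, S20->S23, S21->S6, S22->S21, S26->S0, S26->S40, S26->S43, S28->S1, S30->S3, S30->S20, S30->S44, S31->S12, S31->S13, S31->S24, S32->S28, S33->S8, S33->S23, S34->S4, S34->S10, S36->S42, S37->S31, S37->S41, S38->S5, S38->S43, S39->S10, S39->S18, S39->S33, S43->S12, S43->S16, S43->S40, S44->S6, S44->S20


BFS from S0:
  layer 0: {S0}
  layer 1: {S39}
  layer 2: {S10, S18, S33}
  layer 3: {S5, S8, S23}
  layer 4: {S37}
  layer 5: {S31, S41}
  layer 6: {S12, S13, S24}
Reachable set: {S0, S5, S8, S10, S12, S13, S18, S23, S24, S31, S33, S37, S39, S41}
Count = 14

14


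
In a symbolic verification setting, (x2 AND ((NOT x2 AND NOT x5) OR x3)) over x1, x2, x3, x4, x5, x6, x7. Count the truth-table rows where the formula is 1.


Formula: (x2 AND ((NOT x2 AND NOT x5) OR x3)) over 7 vars (128 rows)
Evaluate each row (x1, x2, x3, x4, x5, x6, x7 as bits, MSB first):
  row 0 [0000000]: (0 AND ((NOT 0 AND NOT 0) OR 0)) -> 0
  row 1 [0000001]: (0 AND ((NOT 0 AND NOT 0) OR 0)) -> 0
  row 2 [0000010]: (0 AND ((NOT 0 AND NOT 0) OR 0)) -> 0
  row 3 [0000011]: (0 AND ((NOT 0 AND NOT 0) OR 0)) -> 0
  row 4 [0000100]: (0 AND ((NOT 0 AND NOT 1) OR 0)) -> 0
  (every remaining row is evaluated the same way; all 128 results are listed next)
Full result column, 8 rows per line (x1,x2,x3,x4 fixed per line; x5,x6,x7 runs 000..111 left to right):
  rows 0-7 [x1,x2,x3,x4=0000]: 00000000  (ones: 0)
  rows 8-15 [x1,x2,x3,x4=0001]: 00000000  (ones: 0)
  rows 16-23 [x1,x2,x3,x4=0010]: 00000000  (ones: 0)
  rows 24-31 [x1,x2,x3,x4=0011]: 00000000  (ones: 0)
  rows 32-39 [x1,x2,x3,x4=0100]: 00000000  (ones: 0)
  rows 40-47 [x1,x2,x3,x4=0101]: 00000000  (ones: 0)
  rows 48-55 [x1,x2,x3,x4=0110]: 11111111  (ones: 8)
  rows 56-63 [x1,x2,x3,x4=0111]: 11111111  (ones: 8)
  rows 64-71 [x1,x2,x3,x4=1000]: 00000000  (ones: 0)
  rows 72-79 [x1,x2,x3,x4=1001]: 00000000  (ones: 0)
  rows 80-87 [x1,x2,x3,x4=1010]: 00000000  (ones: 0)
  rows 88-95 [x1,x2,x3,x4=1011]: 00000000  (ones: 0)
  rows 96-103 [x1,x2,x3,x4=1100]: 00000000  (ones: 0)
  rows 104-111 [x1,x2,x3,x4=1101]: 00000000  (ones: 0)
  rows 112-119 [x1,x2,x3,x4=1110]: 11111111  (ones: 8)
  rows 120-127 [x1,x2,x3,x4=1111]: 11111111  (ones: 8)
Count of 1-rows = 0+0+0+0+0+0+8+8+0+0+0+0+0+0+8+8 = 32

32


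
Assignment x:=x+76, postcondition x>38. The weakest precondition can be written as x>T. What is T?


Formula: wp(x:=E, P) = P[E/x] (substitute E for x in postcondition)
Step 1: Postcondition: x>38
Step 2: Substitute x+76 for x: x+76>38
Step 3: Solve for x: x > 38-76 = -38

-38


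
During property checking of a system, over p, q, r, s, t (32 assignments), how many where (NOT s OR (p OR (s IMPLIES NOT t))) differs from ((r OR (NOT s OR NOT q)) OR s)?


F1 = (NOT s OR (p OR (s IMPLIES NOT t)))
F2 = ((r OR (NOT s OR NOT q)) OR s)
Evaluate both on each of 32 rows (bits = p,q,r,s,t):
  row 0 [00000]: F1=1 F2=1 -> 0
  row 1 [00001]: F1=1 F2=1 -> 0
  row 2 [00010]: F1=1 F2=1 -> 0
  row 3 [00011]: F1=0 F2=1 (differ) -> 1
  row 4 [00100]: F1=1 F2=1 -> 0
  row 5 [00101]: F1=1 F2=1 -> 0
  row 6 [00110]: F1=1 F2=1 -> 0
  row 7 [00111]: F1=0 F2=1 (differ) -> 1
  row 8 [01000]: F1=1 F2=1 -> 0
  row 9 [01001]: F1=1 F2=1 -> 0
  row 10 [01010]: F1=1 F2=1 -> 0
  row 11 [01011]: F1=0 F2=1 (differ) -> 1
  row 12 [01100]: F1=1 F2=1 -> 0
  row 13 [01101]: F1=1 F2=1 -> 0
  row 14 [01110]: F1=1 F2=1 -> 0
  row 15 [01111]: F1=0 F2=1 (differ) -> 1
  row 16 [10000]: F1=1 F2=1 -> 0
  row 17 [10001]: F1=1 F2=1 -> 0
  row 18 [10010]: F1=1 F2=1 -> 0
  row 19 [10011]: F1=1 F2=1 -> 0
  row 20 [10100]: F1=1 F2=1 -> 0
  row 21 [10101]: F1=1 F2=1 -> 0
  row 22 [10110]: F1=1 F2=1 -> 0
  row 23 [10111]: F1=1 F2=1 -> 0
  row 24 [11000]: F1=1 F2=1 -> 0
  row 25 [11001]: F1=1 F2=1 -> 0
  row 26 [11010]: F1=1 F2=1 -> 0
  row 27 [11011]: F1=1 F2=1 -> 0
  row 28 [11100]: F1=1 F2=1 -> 0
  row 29 [11101]: F1=1 F2=1 -> 0
  row 30 [11110]: F1=1 F2=1 -> 0
  row 31 [11111]: F1=1 F2=1 -> 0
Full result column, 8 rows per line (p,q fixed per line; r,s,t runs 000..111 left to right):
  rows 0-7 [p,q=00]: 00010001  (ones: 2)
  rows 8-15 [p,q=01]: 00010001  (ones: 2)
  rows 16-23 [p,q=10]: 00000000  (ones: 0)
  rows 24-31 [p,q=11]: 00000000  (ones: 0)
Disagreements = 2+2+0+0 = 4

4


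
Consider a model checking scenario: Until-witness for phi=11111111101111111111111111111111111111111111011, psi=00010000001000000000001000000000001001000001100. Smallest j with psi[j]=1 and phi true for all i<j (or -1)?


(phi U psi) at 0: need smallest j with psi[j]=1 and phi[i]=1 for all i in [0,j).
Scan from step 0:
  step 0: phi=1, psi=0 -> continue
  step 1: phi=1, psi=0 -> continue
  step 2: phi=1, psi=0 -> continue
  step 3: psi=1 and phi held for [0,3) -> witness found
Witness step = 3

3


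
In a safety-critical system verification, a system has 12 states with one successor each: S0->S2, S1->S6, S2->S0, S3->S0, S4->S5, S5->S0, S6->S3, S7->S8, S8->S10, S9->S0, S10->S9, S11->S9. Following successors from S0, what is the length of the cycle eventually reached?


Trace from S0 until a state repeats:
  S0 -> S2 -> S0
S0 first seen at step 0, revisited at step 2.
Cycle length = 2 - 0 = 2

2


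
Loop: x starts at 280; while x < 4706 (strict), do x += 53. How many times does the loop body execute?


Step 1: x goes from 280 toward 4706 by 53; the body runs while x<4706, so iterations = ceil((bound-start)/step)
Step 2: Distance=4426
Step 3: ceil(4426/53)=84

84


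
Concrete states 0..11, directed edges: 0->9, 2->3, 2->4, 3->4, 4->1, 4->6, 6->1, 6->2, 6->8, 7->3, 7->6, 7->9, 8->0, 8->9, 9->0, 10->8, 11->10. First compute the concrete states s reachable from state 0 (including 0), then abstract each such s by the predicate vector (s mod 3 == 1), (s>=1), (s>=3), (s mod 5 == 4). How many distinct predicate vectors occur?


BFS from 0:
Concrete reachable: {0, 9}
Abstract via predicates (s mod 3 == 1), (s>=1), (s>=3), (s mod 5 == 4):
  (0,0,0,0) <- {0}
  (0,1,1,1) <- {9}
Distinct abstract states = 2

2


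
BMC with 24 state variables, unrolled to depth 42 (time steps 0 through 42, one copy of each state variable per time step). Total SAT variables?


BMC unrolls to depth k, creating one copy of each state var for steps 0..k.
Step count = 42 + 1 = 43 (steps 0 through 42)
Vars per step = 24
Total = 24 * 43 = 1032

1032


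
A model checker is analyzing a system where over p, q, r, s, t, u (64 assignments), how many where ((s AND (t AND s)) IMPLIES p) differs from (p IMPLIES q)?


F1 = ((s AND (t AND s)) IMPLIES p)
F2 = (p IMPLIES q)
Evaluate both on each of 64 rows (bits = p,q,r,s,t,u):
  row 0 [000000]: F1=1 F2=1 -> 0
  row 1 [000001]: F1=1 F2=1 -> 0
  row 2 [000010]: F1=1 F2=1 -> 0
  row 3 [000011]: F1=1 F2=1 -> 0
  row 4 [000100]: F1=1 F2=1 -> 0
  (every remaining row is evaluated the same way; all 64 results are listed next)
Full result column, 8 rows per line (p,q,r fixed per line; s,t,u runs 000..111 left to right):
  rows 0-7 [p,q,r=000]: 00000011  (ones: 2)
  rows 8-15 [p,q,r=001]: 00000011  (ones: 2)
  rows 16-23 [p,q,r=010]: 00000011  (ones: 2)
  rows 24-31 [p,q,r=011]: 00000011  (ones: 2)
  rows 32-39 [p,q,r=100]: 11111111  (ones: 8)
  rows 40-47 [p,q,r=101]: 11111111  (ones: 8)
  rows 48-55 [p,q,r=110]: 00000000  (ones: 0)
  rows 56-63 [p,q,r=111]: 00000000  (ones: 0)
Disagreements = 2+2+2+2+8+8+0+0 = 24

24


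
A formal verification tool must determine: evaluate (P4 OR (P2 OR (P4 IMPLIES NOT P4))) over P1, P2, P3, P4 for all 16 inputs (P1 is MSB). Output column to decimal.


Formula: (P4 OR (P2 OR (P4 IMPLIES NOT P4))) over P1, P2, P3, P4 (16 rows)
Evaluate each row (bits = P1,P2,P3,P4, MSB first):
  row 0 [0000]: (0 OR (0 OR (0 IMPLIES NOT 0))) -> 1
  row 1 [0001]: (1 OR (0 OR (1 IMPLIES NOT 1))) -> 1
  row 2 [0010]: (0 OR (0 OR (0 IMPLIES NOT 0))) -> 1
  row 3 [0011]: (1 OR (0 OR (1 IMPLIES NOT 1))) -> 1
  row 4 [0100]: (0 OR (1 OR (0 IMPLIES NOT 0))) -> 1
  row 5 [0101]: (1 OR (1 OR (1 IMPLIES NOT 1))) -> 1
  row 6 [0110]: (0 OR (1 OR (0 IMPLIES NOT 0))) -> 1
  row 7 [0111]: (1 OR (1 OR (1 IMPLIES NOT 1))) -> 1
  row 8 [1000]: (0 OR (0 OR (0 IMPLIES NOT 0))) -> 1
  row 9 [1001]: (1 OR (0 OR (1 IMPLIES NOT 1))) -> 1
  row 10 [1010]: (0 OR (0 OR (0 IMPLIES NOT 0))) -> 1
  row 11 [1011]: (1 OR (0 OR (1 IMPLIES NOT 1))) -> 1
  row 12 [1100]: (0 OR (1 OR (0 IMPLIES NOT 0))) -> 1
  row 13 [1101]: (1 OR (1 OR (1 IMPLIES NOT 1))) -> 1
  row 14 [1110]: (0 OR (1 OR (0 IMPLIES NOT 0))) -> 1
  row 15 [1111]: (1 OR (1 OR (1 IMPLIES NOT 1))) -> 1
Full result column, 4 rows per line (P1,P2 fixed per line; P3,P4 runs 00..11 left to right):
  rows 0-3 [P1,P2=00]: 1111  = hex F
  rows 4-7 [P1,P2=01]: 1111  = hex F
  rows 8-11 [P1,P2=10]: 1111  = hex F
  rows 12-15 [P1,P2=11]: 1111  = hex F
Output column (row 0 .. row 15) = 1111111111111111
Output column grouped in 4s = 1111 1111 1111 1111 = 0xFFFF
Convert to decimal digit by digit (value = value*16 + digit):
  F -> 15
  15*16 + 15 (F) = 255
  255*16 + 15 (F) = 4095
  4095*16 + 15 (F) = 65535
Decimal = 65535

65535


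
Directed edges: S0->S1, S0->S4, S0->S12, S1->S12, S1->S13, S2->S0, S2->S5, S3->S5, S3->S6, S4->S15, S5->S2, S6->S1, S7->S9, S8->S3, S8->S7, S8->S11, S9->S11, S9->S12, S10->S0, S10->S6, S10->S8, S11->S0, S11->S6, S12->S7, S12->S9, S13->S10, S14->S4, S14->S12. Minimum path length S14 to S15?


BFS layer-by-layer from S14:
  dist 0: {S14}
  dist 1: {S4, S12}
  dist 2: {S7, S9, S15}
  -> S15 reached at distance 2
Shortest path length = 2

2


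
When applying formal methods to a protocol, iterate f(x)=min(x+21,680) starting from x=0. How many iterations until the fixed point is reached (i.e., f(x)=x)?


Step 1: x=0, cap=680, increment=21
Step 2: x grows by 21 each step until capped at 680; fixed point is x=680
Step 3: iterations = ceil(680/21) = 33

33


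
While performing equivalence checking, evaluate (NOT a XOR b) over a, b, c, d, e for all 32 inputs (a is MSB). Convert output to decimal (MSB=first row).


Formula: (NOT a XOR b) over a, b, c, d, e (32 rows)
Evaluate each row (bits = a,b,c,d,e, MSB first):
  row 0 [00000]: (NOT 0 XOR 0) -> 1
  row 1 [00001]: (NOT 0 XOR 0) -> 1
  row 2 [00010]: (NOT 0 XOR 0) -> 1
  row 3 [00011]: (NOT 0 XOR 0) -> 1
  row 4 [00100]: (NOT 0 XOR 0) -> 1
  row 5 [00101]: (NOT 0 XOR 0) -> 1
  row 6 [00110]: (NOT 0 XOR 0) -> 1
  row 7 [00111]: (NOT 0 XOR 0) -> 1
  row 8 [01000]: (NOT 0 XOR 1) -> 0
  row 9 [01001]: (NOT 0 XOR 1) -> 0
  row 10 [01010]: (NOT 0 XOR 1) -> 0
  row 11 [01011]: (NOT 0 XOR 1) -> 0
  row 12 [01100]: (NOT 0 XOR 1) -> 0
  row 13 [01101]: (NOT 0 XOR 1) -> 0
  row 14 [01110]: (NOT 0 XOR 1) -> 0
  row 15 [01111]: (NOT 0 XOR 1) -> 0
  row 16 [10000]: (NOT 1 XOR 0) -> 0
  row 17 [10001]: (NOT 1 XOR 0) -> 0
  row 18 [10010]: (NOT 1 XOR 0) -> 0
  row 19 [10011]: (NOT 1 XOR 0) -> 0
  row 20 [10100]: (NOT 1 XOR 0) -> 0
  row 21 [10101]: (NOT 1 XOR 0) -> 0
  row 22 [10110]: (NOT 1 XOR 0) -> 0
  row 23 [10111]: (NOT 1 XOR 0) -> 0
  row 24 [11000]: (NOT 1 XOR 1) -> 1
  row 25 [11001]: (NOT 1 XOR 1) -> 1
  row 26 [11010]: (NOT 1 XOR 1) -> 1
  row 27 [11011]: (NOT 1 XOR 1) -> 1
  row 28 [11100]: (NOT 1 XOR 1) -> 1
  row 29 [11101]: (NOT 1 XOR 1) -> 1
  row 30 [11110]: (NOT 1 XOR 1) -> 1
  row 31 [11111]: (NOT 1 XOR 1) -> 1
Full result column, 4 rows per line (a,b,c fixed per line; d,e runs 00..11 left to right):
  rows 0-3 [a,b,c=000]: 1111  = hex F
  rows 4-7 [a,b,c=001]: 1111  = hex F
  rows 8-11 [a,b,c=010]: 0000  = hex 0
  rows 12-15 [a,b,c=011]: 0000  = hex 0
  rows 16-19 [a,b,c=100]: 0000  = hex 0
  rows 20-23 [a,b,c=101]: 0000  = hex 0
  rows 24-27 [a,b,c=110]: 1111  = hex F
  rows 28-31 [a,b,c=111]: 1111  = hex F
Output column (row 0 .. row 31) = 11111111000000000000000011111111
Output column grouped in 4s = 1111 1111 0000 0000 0000 0000 1111 1111 = 0xFF0000FF
Convert to decimal digit by digit (value = value*16 + digit):
  F -> 15
  15*16 + 15 (F) = 255
  255*16 + 0 = 4080
  4080*16 + 0 = 65280
  65280*16 + 0 = 1044480
  1044480*16 + 0 = 16711680
  16711680*16 + 15 (F) = 267386895
  267386895*16 + 15 (F) = 4278190335
Decimal = 4278190335

4278190335


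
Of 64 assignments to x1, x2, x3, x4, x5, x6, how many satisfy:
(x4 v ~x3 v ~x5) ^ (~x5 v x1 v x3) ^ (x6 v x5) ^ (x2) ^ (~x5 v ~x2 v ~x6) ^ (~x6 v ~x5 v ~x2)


CNF with 6 clauses over 6 vars (64 assignments).
An assignment satisfies CNF iff every clause has >=1 true literal.
Check each row (bits = x1,x2,x3,x4,x5,x6; clause T/F shown):
  row 0 [000000]: clauses=TTFFTT -> 0
  row 1 [000001]: clauses=TTTFTT -> 0
  row 2 [000010]: clauses=TFTFTT -> 0
  row 3 [000011]: clauses=TFTFTT -> 0
  row 4 [000100]: clauses=TTFFTT -> 0
  (every remaining row is evaluated the same way; all 64 results are listed next)
Full result column, 8 rows per line (x1,x2,x3 fixed per line; x4,x5,x6 runs 000..111 left to right):
  rows 0-7 [x1,x2,x3=000]: 00000000  (ones: 0)
  rows 8-15 [x1,x2,x3=001]: 00000000  (ones: 0)
  rows 16-23 [x1,x2,x3=010]: 01000100  (ones: 2)
  rows 24-31 [x1,x2,x3=011]: 01000110  (ones: 3)
  rows 32-39 [x1,x2,x3=100]: 00000000  (ones: 0)
  rows 40-47 [x1,x2,x3=101]: 00000000  (ones: 0)
  rows 48-55 [x1,x2,x3=110]: 01100110  (ones: 4)
  rows 56-63 [x1,x2,x3=111]: 01000110  (ones: 3)
Satisfying assignments = 0+0+2+3+0+0+4+3 = 12

12


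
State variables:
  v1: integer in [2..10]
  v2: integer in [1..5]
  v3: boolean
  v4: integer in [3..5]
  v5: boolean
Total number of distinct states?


State space = product of domain sizes of all variables.
Domain sizes:
  v1 (integer in [2..10]): 9
  v2 (integer in [1..5]): 5
  v3 (boolean): 2
  v4 (integer in [3..5]): 3
  v5 (boolean): 2
Product = 9 * 5 * 2 * 3 * 2 = 540

540


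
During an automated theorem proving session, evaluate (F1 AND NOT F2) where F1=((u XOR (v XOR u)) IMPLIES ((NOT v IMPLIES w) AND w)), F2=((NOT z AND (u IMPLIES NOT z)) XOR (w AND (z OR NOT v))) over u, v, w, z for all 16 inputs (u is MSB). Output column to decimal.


F1 = ((u XOR (v XOR u)) IMPLIES ((NOT v IMPLIES w) AND w))
F2 = ((NOT z AND (u IMPLIES NOT z)) XOR (w AND (z OR NOT v)))
Counterexample to F1=>F2 is where F1=1 and F2=0.
Evaluate each row (bits = u,v,w,z, MSB first):
  row 0 [0000]: F1=1 F2=1 -> F1&~F2 -> 0
  row 1 [0001]: F1=1 F2=0 -> F1&~F2 -> 1
  row 2 [0010]: F1=1 F2=0 -> F1&~F2 -> 1
  row 3 [0011]: F1=1 F2=1 -> F1&~F2 -> 0
  row 4 [0100]: F1=0 F2=1 -> F1&~F2 -> 0
  row 5 [0101]: F1=0 F2=0 -> F1&~F2 -> 0
  row 6 [0110]: F1=1 F2=1 -> F1&~F2 -> 0
  row 7 [0111]: F1=1 F2=1 -> F1&~F2 -> 0
  row 8 [1000]: F1=1 F2=1 -> F1&~F2 -> 0
  row 9 [1001]: F1=1 F2=0 -> F1&~F2 -> 1
  row 10 [1010]: F1=1 F2=0 -> F1&~F2 -> 1
  row 11 [1011]: F1=1 F2=1 -> F1&~F2 -> 0
  row 12 [1100]: F1=0 F2=1 -> F1&~F2 -> 0
  row 13 [1101]: F1=0 F2=0 -> F1&~F2 -> 0
  row 14 [1110]: F1=1 F2=1 -> F1&~F2 -> 0
  row 15 [1111]: F1=1 F2=1 -> F1&~F2 -> 0
Full result column, 4 rows per line (u,v fixed per line; w,z runs 00..11 left to right):
  rows 0-3 [u,v=00]: 0110  = hex 6
  rows 4-7 [u,v=01]: 0000  = hex 0
  rows 8-11 [u,v=10]: 0110  = hex 6
  rows 12-15 [u,v=11]: 0000  = hex 0
Counterexample vector (row 0 .. row 15) = 0110000001100000
Output column grouped in 4s = 0110 0000 0110 0000 = 0x6060
Convert to decimal digit by digit (value = value*16 + digit):
  6 -> 6
  6*16 + 0 = 96
  96*16 + 6 = 1542
  1542*16 + 0 = 24672
Decimal = 24672

24672


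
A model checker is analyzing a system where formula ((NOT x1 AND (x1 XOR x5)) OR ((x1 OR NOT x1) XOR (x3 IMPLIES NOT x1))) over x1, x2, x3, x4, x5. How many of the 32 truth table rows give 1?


Formula: ((NOT x1 AND (x1 XOR x5)) OR ((x1 OR NOT x1) XOR (x3 IMPLIES NOT x1))) over 5 vars (32 rows)
Evaluate each row (x1, x2, x3, x4, x5 as bits, MSB first):
  row 0 [00000]: ((NOT 0 AND (0 XOR 0)) OR ((0 OR NOT 0) XOR (0 IMPLIES NOT 0))) -> 0
  row 1 [00001]: ((NOT 0 AND (0 XOR 1)) OR ((0 OR NOT 0) XOR (0 IMPLIES NOT 0))) -> 1
  row 2 [00010]: ((NOT 0 AND (0 XOR 0)) OR ((0 OR NOT 0) XOR (0 IMPLIES NOT 0))) -> 0
  row 3 [00011]: ((NOT 0 AND (0 XOR 1)) OR ((0 OR NOT 0) XOR (0 IMPLIES NOT 0))) -> 1
  row 4 [00100]: ((NOT 0 AND (0 XOR 0)) OR ((0 OR NOT 0) XOR (1 IMPLIES NOT 0))) -> 0
  row 5 [00101]: ((NOT 0 AND (0 XOR 1)) OR ((0 OR NOT 0) XOR (1 IMPLIES NOT 0))) -> 1
  row 6 [00110]: ((NOT 0 AND (0 XOR 0)) OR ((0 OR NOT 0) XOR (1 IMPLIES NOT 0))) -> 0
  row 7 [00111]: ((NOT 0 AND (0 XOR 1)) OR ((0 OR NOT 0) XOR (1 IMPLIES NOT 0))) -> 1
  row 8 [01000]: ((NOT 0 AND (0 XOR 0)) OR ((0 OR NOT 0) XOR (0 IMPLIES NOT 0))) -> 0
  row 9 [01001]: ((NOT 0 AND (0 XOR 1)) OR ((0 OR NOT 0) XOR (0 IMPLIES NOT 0))) -> 1
  row 10 [01010]: ((NOT 0 AND (0 XOR 0)) OR ((0 OR NOT 0) XOR (0 IMPLIES NOT 0))) -> 0
  row 11 [01011]: ((NOT 0 AND (0 XOR 1)) OR ((0 OR NOT 0) XOR (0 IMPLIES NOT 0))) -> 1
  row 12 [01100]: ((NOT 0 AND (0 XOR 0)) OR ((0 OR NOT 0) XOR (1 IMPLIES NOT 0))) -> 0
  row 13 [01101]: ((NOT 0 AND (0 XOR 1)) OR ((0 OR NOT 0) XOR (1 IMPLIES NOT 0))) -> 1
  row 14 [01110]: ((NOT 0 AND (0 XOR 0)) OR ((0 OR NOT 0) XOR (1 IMPLIES NOT 0))) -> 0
  row 15 [01111]: ((NOT 0 AND (0 XOR 1)) OR ((0 OR NOT 0) XOR (1 IMPLIES NOT 0))) -> 1
  row 16 [10000]: ((NOT 1 AND (1 XOR 0)) OR ((1 OR NOT 1) XOR (0 IMPLIES NOT 1))) -> 0
  row 17 [10001]: ((NOT 1 AND (1 XOR 1)) OR ((1 OR NOT 1) XOR (0 IMPLIES NOT 1))) -> 0
  row 18 [10010]: ((NOT 1 AND (1 XOR 0)) OR ((1 OR NOT 1) XOR (0 IMPLIES NOT 1))) -> 0
  row 19 [10011]: ((NOT 1 AND (1 XOR 1)) OR ((1 OR NOT 1) XOR (0 IMPLIES NOT 1))) -> 0
  row 20 [10100]: ((NOT 1 AND (1 XOR 0)) OR ((1 OR NOT 1) XOR (1 IMPLIES NOT 1))) -> 1
  row 21 [10101]: ((NOT 1 AND (1 XOR 1)) OR ((1 OR NOT 1) XOR (1 IMPLIES NOT 1))) -> 1
  row 22 [10110]: ((NOT 1 AND (1 XOR 0)) OR ((1 OR NOT 1) XOR (1 IMPLIES NOT 1))) -> 1
  row 23 [10111]: ((NOT 1 AND (1 XOR 1)) OR ((1 OR NOT 1) XOR (1 IMPLIES NOT 1))) -> 1
  row 24 [11000]: ((NOT 1 AND (1 XOR 0)) OR ((1 OR NOT 1) XOR (0 IMPLIES NOT 1))) -> 0
  row 25 [11001]: ((NOT 1 AND (1 XOR 1)) OR ((1 OR NOT 1) XOR (0 IMPLIES NOT 1))) -> 0
  row 26 [11010]: ((NOT 1 AND (1 XOR 0)) OR ((1 OR NOT 1) XOR (0 IMPLIES NOT 1))) -> 0
  row 27 [11011]: ((NOT 1 AND (1 XOR 1)) OR ((1 OR NOT 1) XOR (0 IMPLIES NOT 1))) -> 0
  row 28 [11100]: ((NOT 1 AND (1 XOR 0)) OR ((1 OR NOT 1) XOR (1 IMPLIES NOT 1))) -> 1
  row 29 [11101]: ((NOT 1 AND (1 XOR 1)) OR ((1 OR NOT 1) XOR (1 IMPLIES NOT 1))) -> 1
  row 30 [11110]: ((NOT 1 AND (1 XOR 0)) OR ((1 OR NOT 1) XOR (1 IMPLIES NOT 1))) -> 1
  row 31 [11111]: ((NOT 1 AND (1 XOR 1)) OR ((1 OR NOT 1) XOR (1 IMPLIES NOT 1))) -> 1
Full result column, 8 rows per line (x1,x2 fixed per line; x3,x4,x5 runs 000..111 left to right):
  rows 0-7 [x1,x2=00]: 01010101  (ones: 4)
  rows 8-15 [x1,x2=01]: 01010101  (ones: 4)
  rows 16-23 [x1,x2=10]: 00001111  (ones: 4)
  rows 24-31 [x1,x2=11]: 00001111  (ones: 4)
Count of 1-rows = 4+4+4+4 = 16

16
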